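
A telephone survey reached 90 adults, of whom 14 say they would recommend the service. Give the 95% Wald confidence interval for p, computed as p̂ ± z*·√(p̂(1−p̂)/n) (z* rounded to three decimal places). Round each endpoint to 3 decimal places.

p̂ = 14/90 = 0.15556.
SE = √(p̂(1−p̂)/n) = √(0.131358/90) = 0.038204.
z* = 1.960 at the 95% level.
Margin of error: 1.960 × 0.038204 = 0.07488.
Interval: 0.15556 ± 0.07488 → (0.081, 0.230).

(0.081, 0.230)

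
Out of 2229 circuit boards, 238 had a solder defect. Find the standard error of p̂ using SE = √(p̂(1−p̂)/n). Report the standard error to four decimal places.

With x = 238 successes in n = 2229, p̂ = 0.10677.
p̂(1−p̂) = 0.095370.
SE = √(0.095370/2229) = 0.0065.

SE = 0.0065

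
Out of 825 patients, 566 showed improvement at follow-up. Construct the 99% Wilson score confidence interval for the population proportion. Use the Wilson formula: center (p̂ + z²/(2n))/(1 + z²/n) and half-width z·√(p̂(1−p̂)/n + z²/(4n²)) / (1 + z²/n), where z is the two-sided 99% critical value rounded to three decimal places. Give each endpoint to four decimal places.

p̂ = 566/825 = 0.68606; z = 2.576, so z² = 6.635776.
Denominator 1 + z²/n = 1 + 6.635776/825 = 1.008043.
Center = (0.68606 + 0.004022)/1.008043 = 0.68458.
Radicand: p̂(1−p̂)/n + z²/(4n²) = 0.000261068 + 0.000002437 = 0.000263505.
Half-width = z·√(radicand)/denom = 2.576·0.016233/1.008043 = 0.04148.
Interval: 0.68458 ± 0.04148 → (0.6431, 0.7261).

(0.6431, 0.7261)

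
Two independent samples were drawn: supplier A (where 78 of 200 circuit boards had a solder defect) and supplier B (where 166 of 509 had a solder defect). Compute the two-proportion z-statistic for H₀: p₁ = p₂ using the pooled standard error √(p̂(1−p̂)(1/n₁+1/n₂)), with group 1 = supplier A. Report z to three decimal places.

p̂₁ = 78/200 = 0.39000, p̂₂ = 166/509 = 0.32613.
Pooling: p̂ = 244/709 = 0.34415.
Pooled SE = √[0.2257097·0.00696464] ≈ 0.039648.
z = 0.06387/0.039648 = 1.611.

z = 1.611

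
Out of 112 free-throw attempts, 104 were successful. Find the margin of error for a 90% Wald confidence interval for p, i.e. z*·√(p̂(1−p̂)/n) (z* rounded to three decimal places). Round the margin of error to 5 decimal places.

p̂ = 104/112 = 0.92857.
SE = √(p̂(1−p̂)/n) = √(0.066327/112) = 0.024335.
For 90% confidence, z* = 1.645.
So ME = 0.04003.

ME = 0.04003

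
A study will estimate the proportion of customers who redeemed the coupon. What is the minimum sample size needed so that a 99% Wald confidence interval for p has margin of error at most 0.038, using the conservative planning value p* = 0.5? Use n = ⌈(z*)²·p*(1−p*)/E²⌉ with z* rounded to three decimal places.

The 99% critical value is z* = 2.576.
p*(1−p*) = 0.50·0.50 = 0.2500.
Required n before rounding: 6.635776 × 0.2500 / 0.038² = 1148.853.
Rounding up, n = 1149.

n = 1149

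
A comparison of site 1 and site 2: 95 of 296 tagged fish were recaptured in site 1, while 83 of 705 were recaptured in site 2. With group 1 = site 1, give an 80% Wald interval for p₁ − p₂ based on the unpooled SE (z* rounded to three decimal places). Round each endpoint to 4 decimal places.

p̂₁ = 95/296 = 0.32095, p̂₂ = 83/705 = 0.11773; p̂₁ − p̂₂ = 0.20322.
Unpooled SE = √(p̂₁(1−p̂₁)/n₁ + p̂₂(1−p̂₂)/n₂) = √(0.000736283 + 0.000147333) = 0.029726.
For 80% confidence, z* = 1.282. Margin = 1.282·0.029726 = 0.03811.
CI: 0.20322 ± 0.03811 = (0.1651, 0.2413).

(0.1651, 0.2413)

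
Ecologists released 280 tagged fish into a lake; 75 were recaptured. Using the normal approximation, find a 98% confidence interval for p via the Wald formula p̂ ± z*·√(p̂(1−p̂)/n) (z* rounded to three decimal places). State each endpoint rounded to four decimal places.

The sample proportion is 75/280 = 0.26786.
Standard error of p̂: √(0.196110/280) = √0.000700392 = 0.026465.
For 98% confidence, z* = 2.326.
Margin of error: 2.326 × 0.026465 = 0.06156.
So the interval runs from 0.2063 to 0.3294.

(0.2063, 0.3294)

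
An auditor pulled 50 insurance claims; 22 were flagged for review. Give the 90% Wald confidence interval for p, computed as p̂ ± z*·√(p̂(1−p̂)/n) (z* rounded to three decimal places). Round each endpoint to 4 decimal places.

The sample proportion is 22/50 = 0.44000.
SE(p̂) = √(0.44000·0.56000/50) = 0.070200.
The 90% critical value is z* = 1.645.
Margin of error: 1.645 × 0.070200 = 0.11548.
CI: 0.44000 ± 0.11548 = (0.3245, 0.5555).

(0.3245, 0.5555)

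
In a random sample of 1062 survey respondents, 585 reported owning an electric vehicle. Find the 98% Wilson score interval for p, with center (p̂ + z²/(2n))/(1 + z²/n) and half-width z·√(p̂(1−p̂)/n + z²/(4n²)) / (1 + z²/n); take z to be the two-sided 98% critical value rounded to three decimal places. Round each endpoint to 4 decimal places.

Here p̂ = 585/1062 = 0.55085 and z = 2.326 (z² = 5.410276).
1 + z²/n = 1.005094.
Center = (0.55085 + 0.002547)/1.005094 = 0.55059.
Radicand: p̂(1−p̂)/n + z²/(4n²) = 0.000232970 + 0.000001199 = 0.000234169.
Half-width = 2.326·√0.000234169/1.005094 = 0.03541.
Interval: 0.55059 ± 0.03541 → (0.5152, 0.5860).

(0.5152, 0.5860)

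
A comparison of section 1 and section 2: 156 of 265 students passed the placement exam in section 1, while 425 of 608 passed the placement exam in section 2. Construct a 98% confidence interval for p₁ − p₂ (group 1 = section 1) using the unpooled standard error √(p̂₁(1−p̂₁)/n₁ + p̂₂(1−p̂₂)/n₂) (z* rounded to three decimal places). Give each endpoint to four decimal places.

p̂₁ = 0.58868, p̂₂ = 0.69901, so the observed difference is -0.11033.
Unpooled SE = √(p̂₁(1−p̂₁)/n₁ + p̂₂(1−p̂₂)/n₂) = √(0.000913721 + 0.000346042) = 0.035493.
For 98% confidence, z* = 2.326. Margin = 2.326·0.035493 = 0.08256.
So the interval runs from -0.1929 to -0.0278.

(-0.1929, -0.0278)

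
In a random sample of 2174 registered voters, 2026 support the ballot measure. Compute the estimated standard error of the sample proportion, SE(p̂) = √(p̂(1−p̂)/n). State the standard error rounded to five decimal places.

SE = 0.00540

p̂ = 2026/2174 = 0.93192.
p̂(1−p̂) = 0.93192·0.06808 = 0.063445.
SE = √(0.063445/2174) = 0.00540.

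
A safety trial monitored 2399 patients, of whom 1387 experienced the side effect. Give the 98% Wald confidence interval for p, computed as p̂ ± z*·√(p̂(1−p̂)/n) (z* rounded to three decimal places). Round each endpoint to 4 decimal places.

(0.5547, 0.6016)

With x = 1387 successes in n = 2399, p̂ = 0.57816.
SE = √(p̂(1−p̂)/n) = √(0.243891/2399) = 0.010083.
z* = 2.326 at the 98% level.
Margin of error: 2.326 × 0.010083 = 0.02345.
So the interval runs from 0.5547 to 0.6016.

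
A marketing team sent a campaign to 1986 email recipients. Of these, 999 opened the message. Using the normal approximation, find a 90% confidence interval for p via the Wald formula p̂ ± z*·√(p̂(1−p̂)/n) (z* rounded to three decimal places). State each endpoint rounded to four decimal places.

p̂ = 999/1986 = 0.50302.
Standard error of p̂: √(0.249991/1986) = √0.000125877 = 0.011219.
z* = 1.645 at the 90% level.
Margin = 1.645·0.011219 = 0.01846.
CI: 0.50302 ± 0.01846 = (0.4846, 0.5215).

(0.4846, 0.5215)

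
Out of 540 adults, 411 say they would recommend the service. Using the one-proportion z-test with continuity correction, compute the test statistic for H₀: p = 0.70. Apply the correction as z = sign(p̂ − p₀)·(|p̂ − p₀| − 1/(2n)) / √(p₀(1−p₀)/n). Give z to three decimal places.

z = 3.052

Sample proportion p̂ = 411/540 = 0.76111. p̂ − p₀ = 0.061111.
Continuity correction 1/(2n) = 1/1080 = 0.000926.
Corrected numerator: |0.061111| − 0.000926 = 0.060185.
SE₀ = √(0.70·0.30/540) = 0.019720.
z = +0.060185/0.019720 = 3.052.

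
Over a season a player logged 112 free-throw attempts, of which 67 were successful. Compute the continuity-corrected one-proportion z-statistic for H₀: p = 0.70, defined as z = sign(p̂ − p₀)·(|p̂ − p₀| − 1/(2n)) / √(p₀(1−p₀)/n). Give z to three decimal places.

With x = 67 successes in n = 112, p̂ = 0.59821. p̂ − p₀ = -0.101786.
1/(2n) = 0.004464.
Corrected numerator: |-0.101786| − 0.004464 = 0.097322.
Null standard error: √(0.70·0.30/112) = √0.001875000 = 0.043301.
z = −0.097322/0.043301 = -2.248.

z = -2.248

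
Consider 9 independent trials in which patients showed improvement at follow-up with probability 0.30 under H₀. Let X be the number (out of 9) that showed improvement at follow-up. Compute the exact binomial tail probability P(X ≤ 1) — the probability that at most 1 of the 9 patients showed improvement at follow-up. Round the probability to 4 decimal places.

X is binomial with n = 9 and p = 0.30.
P(X ≤ 1) = C(9,0)·0.30^0·0.70^9 + C(9,1)·0.30^1·0.70^8.
= 0.040354 + 0.155650 = 0.1960.

P = 0.1960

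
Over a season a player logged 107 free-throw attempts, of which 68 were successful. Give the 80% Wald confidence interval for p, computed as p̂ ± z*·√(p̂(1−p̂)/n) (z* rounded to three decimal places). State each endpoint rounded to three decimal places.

The sample proportion is 68/107 = 0.63551.
Standard error of p̂: √(0.231636/107) = √0.002164822 = 0.046528.
For 80% confidence, z* = 1.282.
Margin of error: 1.282 × 0.046528 = 0.05965.
So the interval runs from 0.576 to 0.695.

(0.576, 0.695)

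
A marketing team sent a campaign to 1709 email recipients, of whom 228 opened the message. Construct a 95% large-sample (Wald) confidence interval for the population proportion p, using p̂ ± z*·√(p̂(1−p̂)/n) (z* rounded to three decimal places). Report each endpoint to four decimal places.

With x = 228 successes in n = 1709, p̂ = 0.13341.
SE = √(p̂(1−p̂)/n) = √(0.115613/1709) = 0.008225.
For 95% confidence, z* = 1.960.
Margin of error: 1.960 × 0.008225 = 0.01612.
So the interval runs from 0.1173 to 0.1495.

(0.1173, 0.1495)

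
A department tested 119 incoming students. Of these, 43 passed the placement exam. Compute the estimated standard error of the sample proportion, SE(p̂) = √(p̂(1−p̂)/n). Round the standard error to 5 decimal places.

Sample proportion p̂ = 43/119 = 0.36134.
p̂(1−p̂) = 0.36134·0.63866 = 0.230773.
SE = √(0.230773/119) = 0.04404.

SE = 0.04404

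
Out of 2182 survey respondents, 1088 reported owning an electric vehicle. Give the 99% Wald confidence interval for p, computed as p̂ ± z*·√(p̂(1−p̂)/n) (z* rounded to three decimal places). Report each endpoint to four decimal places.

Sample proportion p̂ = 1088/2182 = 0.49863.
Standard error of p̂: √(0.249998/2182) = √0.000114573 = 0.010704.
For 99% confidence, z* = 2.576.
Margin = 2.576·0.010704 = 0.02757.
So the interval runs from 0.4711 to 0.5262.

(0.4711, 0.5262)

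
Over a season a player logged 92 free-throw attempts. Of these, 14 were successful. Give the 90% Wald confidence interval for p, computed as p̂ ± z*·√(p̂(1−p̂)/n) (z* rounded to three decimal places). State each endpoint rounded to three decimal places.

With x = 14 successes in n = 92, p̂ = 0.15217.
Standard error of p̂: √(0.129017/92) = √0.001402359 = 0.037448.
For 90% confidence, z* = 1.645.
Margin = 1.645·0.037448 = 0.06160.
So the interval runs from 0.091 to 0.214.

(0.091, 0.214)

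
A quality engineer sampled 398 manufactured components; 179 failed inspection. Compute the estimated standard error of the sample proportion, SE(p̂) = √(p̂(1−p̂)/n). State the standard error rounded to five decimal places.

The sample proportion is 179/398 = 0.44975.
p̂(1−p̂) = 0.44975·0.55025 = 0.247475.
SE = √(0.247475/398) = √0.000621796 = 0.02494.

SE = 0.02494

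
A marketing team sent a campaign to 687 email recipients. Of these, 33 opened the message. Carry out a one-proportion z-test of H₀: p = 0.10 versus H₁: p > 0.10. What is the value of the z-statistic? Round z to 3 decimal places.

p̂ = 33/687 = 0.04803.
SE₀ = √(0.10·0.90/687) = 0.011446.
z = (p̂ − p₀)/SE = (0.04803 − 0.10)/0.011446 = -4.540.

z = -4.540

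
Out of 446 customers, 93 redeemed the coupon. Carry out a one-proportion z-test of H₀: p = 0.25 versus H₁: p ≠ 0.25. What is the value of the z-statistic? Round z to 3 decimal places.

z = -2.023

p̂ = 93/446 = 0.20852.
Under H₀, SE = √(p₀(1−p₀)/n) = √(0.25·0.75/446) = √0.000420404 = 0.020504.
z = (0.20852 − 0.25)/0.020504 = -0.04148/0.020504 = -2.023.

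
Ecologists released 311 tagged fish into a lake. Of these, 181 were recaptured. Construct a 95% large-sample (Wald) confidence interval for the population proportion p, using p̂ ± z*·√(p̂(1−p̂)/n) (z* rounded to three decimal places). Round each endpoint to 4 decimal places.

(0.5272, 0.6368)

p̂ = 181/311 = 0.58199.
SE(p̂) = √(0.58199·0.41801/311) = 0.027969.
z* = 1.960 at the 95% level.
Margin = 1.960·0.027969 = 0.05482.
CI: 0.58199 ± 0.05482 = (0.5272, 0.6368).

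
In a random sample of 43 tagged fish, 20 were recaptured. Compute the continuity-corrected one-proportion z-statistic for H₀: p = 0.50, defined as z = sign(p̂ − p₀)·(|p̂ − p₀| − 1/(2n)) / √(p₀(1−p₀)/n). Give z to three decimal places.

z = -0.305

The sample proportion is 20/43 = 0.46512. p̂ − p₀ = -0.034884.
1/(2n) = 0.011628.
Corrected numerator: |-0.034884| − 0.011628 = 0.023256.
SE₀ = √(0.50·0.50/43) = 0.076249.
z = (−)0.023256/0.076249 = -0.305.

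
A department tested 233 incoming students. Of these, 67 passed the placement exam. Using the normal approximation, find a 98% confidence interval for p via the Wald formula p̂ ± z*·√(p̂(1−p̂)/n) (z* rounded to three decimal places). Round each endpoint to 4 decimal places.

The sample proportion is 67/233 = 0.28755.
Standard error of p̂: √(0.204867/233) = √0.000879256 = 0.029652.
z* = 2.326 at the 98% level.
Margin = 2.326·0.029652 = 0.06897.
CI: 0.28755 ± 0.06897 = (0.2186, 0.3565).

(0.2186, 0.3565)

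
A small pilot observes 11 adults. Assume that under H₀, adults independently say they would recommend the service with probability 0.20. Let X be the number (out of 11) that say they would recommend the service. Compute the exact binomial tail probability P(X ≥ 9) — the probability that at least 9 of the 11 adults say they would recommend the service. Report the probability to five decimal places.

X ~ Binomial(n=11, p=0.20).
P(X ≥ 9) = C(11,9)·0.20^9·0.80^2 + C(11,10)·0.20^10·0.80^1 + C(11,11)·0.20^11·0.80^0.
= 0.000018 + 0.000001 + 0.000000 = 0.00002.

P = 0.00002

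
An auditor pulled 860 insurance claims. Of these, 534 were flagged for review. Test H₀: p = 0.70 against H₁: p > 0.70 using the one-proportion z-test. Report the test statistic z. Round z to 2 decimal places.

The sample proportion is 534/860 = 0.62093.
SE₀ = √(0.70·0.30/860) = 0.015626.
z = (p̂ − p₀)/SE = (0.62093 − 0.70)/0.015626 = -5.06.

z = -5.06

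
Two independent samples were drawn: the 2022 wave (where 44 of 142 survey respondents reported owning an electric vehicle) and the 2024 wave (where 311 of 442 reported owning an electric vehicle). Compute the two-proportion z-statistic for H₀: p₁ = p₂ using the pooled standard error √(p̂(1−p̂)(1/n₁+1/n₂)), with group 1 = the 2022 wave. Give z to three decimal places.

p̂₁ = 44/142 = 0.30986, p̂₂ = 311/442 = 0.70362.
Pooled p̂ = (44+311)/(142+442) = 355/584 = 0.60788.
SE = √[p̂(1−p̂)(1/n₁+1/n₂)] = √[0.60788·0.39212·(1/142+1/442)] ≈ 0.047094.
z = -0.39376/0.047094 = -8.361.

z = -8.361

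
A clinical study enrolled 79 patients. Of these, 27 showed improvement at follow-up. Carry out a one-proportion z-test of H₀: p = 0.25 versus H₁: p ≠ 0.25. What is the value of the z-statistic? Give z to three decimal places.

Sample proportion p̂ = 27/79 = 0.34177.
Null standard error: √(0.25·0.75/79) = √0.002373418 = 0.048718.
z = (0.34177 − 0.25)/0.048718 = 0.09177/0.048718 = 1.884.

z = 1.884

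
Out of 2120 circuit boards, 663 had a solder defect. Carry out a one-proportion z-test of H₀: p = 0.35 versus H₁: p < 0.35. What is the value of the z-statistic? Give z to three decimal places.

The sample proportion is 663/2120 = 0.31274.
Null standard error: √(0.35·0.65/2120) = √0.000107311 = 0.010359.
Test statistic: z = -0.03726/0.010359 = -3.597.

z = -3.597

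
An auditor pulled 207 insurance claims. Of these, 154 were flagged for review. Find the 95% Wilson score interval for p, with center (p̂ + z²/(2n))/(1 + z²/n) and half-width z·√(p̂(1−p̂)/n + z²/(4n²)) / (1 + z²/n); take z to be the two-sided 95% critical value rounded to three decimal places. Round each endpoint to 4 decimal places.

p̂ = 154/207 = 0.74396; z = 1.960, so z² = 3.841600.
Denominator 1 + z²/n = 1 + 3.841600/207 = 1.018558.
Center = (0.74396 + 0.009279)/1.018558 = 0.73952.
Radicand: p̂(1−p̂)/n + z²/(4n²) = 0.000920207 + 0.000022414 = 0.000942621.
Half-width = 1.960·√0.000942621/1.018558 = 0.05908.
CI: 0.73952 ± 0.05908 = (0.6804, 0.7986).

(0.6804, 0.7986)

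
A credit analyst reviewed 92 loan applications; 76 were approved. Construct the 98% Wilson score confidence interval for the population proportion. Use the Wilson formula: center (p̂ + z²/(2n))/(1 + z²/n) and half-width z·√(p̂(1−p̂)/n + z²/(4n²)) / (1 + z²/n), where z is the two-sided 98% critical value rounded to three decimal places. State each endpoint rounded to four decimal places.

p̂ = 76/92 = 0.82609; z = 2.326, so z² = 5.410276.
Denominator 1 + z²/n = 1 + 5.410276/92 = 1.058807.
Adjusted center: (0.82609 + z²/(2n))/1.058807 = 0.80798.
Radicand: p̂(1−p̂)/n + z²/(4n²) = 0.001561601 + 0.000159803 = 0.001721404.
Half-width = z·√(radicand)/denom = 2.326·0.041490/1.058807 = 0.09115.
CI: 0.80798 ± 0.09115 = (0.7168, 0.8991).

(0.7168, 0.8991)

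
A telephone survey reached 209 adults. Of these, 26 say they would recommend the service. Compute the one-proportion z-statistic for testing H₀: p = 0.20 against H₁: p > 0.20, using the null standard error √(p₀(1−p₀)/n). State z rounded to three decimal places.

z = -2.732

With x = 26 successes in n = 209, p̂ = 0.12440.
SE₀ = √(0.20·0.80/209) = 0.027669.
z = (0.12440 − 0.20)/0.027669 = -0.07560/0.027669 = -2.732.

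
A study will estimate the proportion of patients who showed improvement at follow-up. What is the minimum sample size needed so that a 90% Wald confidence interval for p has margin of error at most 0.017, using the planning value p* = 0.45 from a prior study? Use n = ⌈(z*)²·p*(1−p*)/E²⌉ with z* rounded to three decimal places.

z* = 1.645 at the 90% level.
p*(1−p*) = 0.2475.
Required n before rounding: 2.706025 × 0.2475 / 0.017² = 2317.444.
⌈2317.444⌉ = 2318.

n = 2318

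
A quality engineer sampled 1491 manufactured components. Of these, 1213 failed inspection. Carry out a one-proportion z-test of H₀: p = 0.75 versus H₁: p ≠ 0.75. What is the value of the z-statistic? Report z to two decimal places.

z = 5.67

With x = 1213 successes in n = 1491, p̂ = 0.81355.
Under H₀, SE = √(p₀(1−p₀)/n) = √(0.75·0.25/1491) = √0.000125755 = 0.011214.
z = (p̂ − p₀)/SE = (0.81355 − 0.75)/0.011214 = 5.67.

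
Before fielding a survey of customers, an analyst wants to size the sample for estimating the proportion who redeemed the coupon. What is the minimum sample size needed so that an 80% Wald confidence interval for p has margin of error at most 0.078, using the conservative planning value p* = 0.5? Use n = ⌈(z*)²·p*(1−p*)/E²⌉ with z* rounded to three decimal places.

z* = 1.282 at the 80% level.
p*(1−p*) = 0.50·0.50 = 0.2500.
Required n before rounding: 1.643524 × 0.2500 / 0.078² = 67.535.
⌈67.535⌉ = 68.

n = 68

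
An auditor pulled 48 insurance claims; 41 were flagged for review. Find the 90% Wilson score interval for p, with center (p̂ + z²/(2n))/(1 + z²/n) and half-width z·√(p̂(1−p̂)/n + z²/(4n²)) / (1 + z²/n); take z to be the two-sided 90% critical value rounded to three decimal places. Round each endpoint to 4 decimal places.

p̂ = 41/48 = 0.85417; z = 1.645, so z² = 2.706025.
1 + z²/n = 1.056376.
Adjusted center: (0.85417 + z²/(2n))/1.056376 = 0.83527.
Radicand: p̂(1−p̂)/n + z²/(4n²) = 0.002595124 + 0.000293623 = 0.002888747.
Half-width = z·√(radicand)/denom = 1.645·0.053747/1.056376 = 0.08370.
So the interval runs from 0.7516 to 0.9190.

(0.7516, 0.9190)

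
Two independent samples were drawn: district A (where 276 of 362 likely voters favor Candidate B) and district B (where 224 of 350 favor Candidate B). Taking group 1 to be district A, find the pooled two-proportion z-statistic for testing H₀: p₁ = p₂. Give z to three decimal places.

z = 3.572

Sample proportions: p̂₁ = 276/362 = 0.76243 and p̂₂ = 224/350 = 0.64000.
Pooling: p̂ = 500/712 = 0.70225.
Pooled SE = √[0.2090961·0.00561957] ≈ 0.034279.
z = (p̂₁ − p̂₂)/SE = (0.76243 − 0.64000)/0.034279 = 0.12243/0.034279 = 3.572.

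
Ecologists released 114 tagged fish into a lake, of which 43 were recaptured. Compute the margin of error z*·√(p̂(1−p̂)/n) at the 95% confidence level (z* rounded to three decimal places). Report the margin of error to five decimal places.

Sample proportion p̂ = 43/114 = 0.37719.
SE(p̂) = √(0.37719·0.62281/114) = 0.045395.
z* = 1.960 at the 95% level.
So ME = 0.08897.

ME = 0.08897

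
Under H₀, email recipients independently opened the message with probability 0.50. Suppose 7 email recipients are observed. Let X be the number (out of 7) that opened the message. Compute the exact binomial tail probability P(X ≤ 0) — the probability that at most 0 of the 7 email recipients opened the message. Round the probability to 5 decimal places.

P = 0.00781

X ~ Binomial(n=7, p=0.50).
P(X ≤ 0) = C(7,0)·0.50^0·0.50^7.
= 0.007812 = 0.00781.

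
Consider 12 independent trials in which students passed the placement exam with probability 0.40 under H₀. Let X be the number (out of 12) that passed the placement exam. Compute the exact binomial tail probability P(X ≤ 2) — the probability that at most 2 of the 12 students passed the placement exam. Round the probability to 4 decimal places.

X ~ Binomial(n=12, p=0.40).
P(X ≤ 2) = C(12,0)·0.40^0·0.60^12 + C(12,1)·0.40^1·0.60^11 + C(12,2)·0.40^2·0.60^10.
= 0.002177 + 0.017414 + 0.063852 = 0.0834.

P = 0.0834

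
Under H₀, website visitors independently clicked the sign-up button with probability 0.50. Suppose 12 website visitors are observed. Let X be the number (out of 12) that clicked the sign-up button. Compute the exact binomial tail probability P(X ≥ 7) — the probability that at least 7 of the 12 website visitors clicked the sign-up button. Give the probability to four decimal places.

P = 0.3872

X ~ Binomial(n=12, p=0.50).
P(X ≥ 7) = Σ_{j=7}^{12} C(12,j)·0.50^j·0.50^{12−j}.
= 0.193359 + 0.120850 + 0.053711 + 0.016113 + 0.002930 + 0.000244 = 0.3872.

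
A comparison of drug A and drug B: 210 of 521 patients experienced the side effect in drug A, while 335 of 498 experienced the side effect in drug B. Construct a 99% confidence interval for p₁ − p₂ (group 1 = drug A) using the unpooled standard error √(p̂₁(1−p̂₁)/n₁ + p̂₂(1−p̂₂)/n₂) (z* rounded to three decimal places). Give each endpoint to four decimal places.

p̂₁ = 0.40307, p̂₂ = 0.67269, so the observed difference is -0.26962.
SE = √(0.000461813 + 0.000442124) = √0.000903937 = 0.030066.
For 99% confidence, z* = 2.576. Margin = 2.576·0.030066 = 0.07745.
CI: -0.26962 ± 0.07745 = (-0.3471, -0.1922).

(-0.3471, -0.1922)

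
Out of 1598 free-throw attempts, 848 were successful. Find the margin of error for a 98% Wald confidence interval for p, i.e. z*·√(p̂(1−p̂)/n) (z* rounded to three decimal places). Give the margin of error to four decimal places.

The sample proportion is 848/1598 = 0.53066.
SE = √(p̂(1−p̂)/n) = √(0.249060/1598) = 0.012484.
z* = 2.326 at the 98% level.
ME = 2.326·0.012484 = 0.0290.

ME = 0.0290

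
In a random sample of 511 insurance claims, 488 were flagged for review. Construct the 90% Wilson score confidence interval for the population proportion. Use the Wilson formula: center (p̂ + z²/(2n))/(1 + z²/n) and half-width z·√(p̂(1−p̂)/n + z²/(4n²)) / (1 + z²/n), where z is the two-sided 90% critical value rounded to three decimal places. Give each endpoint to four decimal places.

(0.9374, 0.9678)

p̂ = 488/511 = 0.95499; z = 1.645, so z² = 2.706025.
Denominator 1 + z²/n = 1 + 2.706025/511 = 1.005296.
Adjusted center: (0.95499 + z²/(2n))/1.005296 = 0.95259.
Radicand: p̂(1−p̂)/n + z²/(4n²) = 0.000084117 + 0.000002591 = 0.000086708.
Half-width = z·√(radicand)/denom = 1.645·0.009312/1.005296 = 0.01524.
So the interval runs from 0.9374 to 0.9678.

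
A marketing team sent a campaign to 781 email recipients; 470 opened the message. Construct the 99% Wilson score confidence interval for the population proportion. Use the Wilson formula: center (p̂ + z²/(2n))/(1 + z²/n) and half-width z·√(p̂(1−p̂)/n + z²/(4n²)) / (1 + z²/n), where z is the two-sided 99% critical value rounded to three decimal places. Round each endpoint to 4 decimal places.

p̂ = 470/781 = 0.60179; z = 2.576, so z² = 6.635776.
1 + z²/n = 1.008497.
Adjusted center: (0.60179 + z²/(2n))/1.008497 = 0.60093.
Radicand: p̂(1−p̂)/n + z²/(4n²) = 0.000306835 + 0.000002720 = 0.000309555.
Half-width = 2.576·√0.000309555/1.008497 = 0.04494.
CI: 0.60093 ± 0.04494 = (0.5560, 0.6459).

(0.5560, 0.6459)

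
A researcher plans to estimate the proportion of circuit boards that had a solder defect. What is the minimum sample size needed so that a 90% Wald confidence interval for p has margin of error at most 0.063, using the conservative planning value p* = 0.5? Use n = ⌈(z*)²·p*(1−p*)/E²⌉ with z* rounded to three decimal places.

z* = 1.645 at the 90% level.
p*(1−p*) = 0.2500.
Required n before rounding: 2.706025 × 0.2500 / 0.063² = 170.448.
Rounding up, n = 171.

n = 171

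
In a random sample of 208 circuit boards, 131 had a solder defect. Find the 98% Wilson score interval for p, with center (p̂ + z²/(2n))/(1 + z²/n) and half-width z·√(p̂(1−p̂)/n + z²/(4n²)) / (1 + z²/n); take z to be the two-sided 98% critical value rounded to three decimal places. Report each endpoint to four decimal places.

p̂ = 131/208 = 0.62981; z = 2.326, so z² = 5.410276.
Denominator 1 + z²/n = 1 + 5.410276/208 = 1.026011.
Center = (0.62981 + 0.013005)/1.026011 = 0.62652.
Radicand: p̂(1−p̂)/n + z²/(4n²) = 0.001120913 + 0.000031263 = 0.001152176.
Half-width = 2.326·√0.001152176/1.026011 = 0.07695.
So the interval runs from 0.5496 to 0.7035.

(0.5496, 0.7035)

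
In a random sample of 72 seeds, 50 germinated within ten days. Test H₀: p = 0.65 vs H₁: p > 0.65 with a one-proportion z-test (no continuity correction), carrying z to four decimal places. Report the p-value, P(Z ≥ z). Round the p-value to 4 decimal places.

The sample proportion is 50/72 = 0.69444.
Null standard error: √(0.65·0.35/72) = √0.003159722 = 0.056211.
z = (p̂ − p₀)/SE = (50/72 − 0.65)/0.056211 ≈ 0.7907.
p-value = P(Z ≥ z) with z = 0.7907 → 0.2146.

p-value = 0.2146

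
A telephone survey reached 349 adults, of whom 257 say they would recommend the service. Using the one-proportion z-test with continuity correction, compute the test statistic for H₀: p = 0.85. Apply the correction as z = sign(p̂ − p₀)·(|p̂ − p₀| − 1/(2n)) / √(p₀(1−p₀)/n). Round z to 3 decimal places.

z = -5.869

The sample proportion is 257/349 = 0.73639. p̂ − p₀ = -0.113610.
Continuity correction 1/(2n) = 1/698 = 0.001433.
Corrected numerator: |-0.113610| − 0.001433 = 0.112177.
Null standard error: √(0.85·0.15/349) = √0.000365330 = 0.019114.
z = (−)0.112177/0.019114 = -5.869.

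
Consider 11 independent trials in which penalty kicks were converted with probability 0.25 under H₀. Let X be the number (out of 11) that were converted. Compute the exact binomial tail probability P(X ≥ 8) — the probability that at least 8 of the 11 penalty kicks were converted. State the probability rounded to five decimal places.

P = 0.00119

X ~ Binomial(n=11, p=0.25).
P(X ≥ 8) = C(11,8)·0.25^8·0.75^3 + C(11,9)·0.25^9·0.75^2 + C(11,10)·0.25^10·0.75^1 + C(11,11)·0.25^11·0.75^0.
= 0.001062 + 0.000118 + 0.000008 + 0.000000 = 0.00119.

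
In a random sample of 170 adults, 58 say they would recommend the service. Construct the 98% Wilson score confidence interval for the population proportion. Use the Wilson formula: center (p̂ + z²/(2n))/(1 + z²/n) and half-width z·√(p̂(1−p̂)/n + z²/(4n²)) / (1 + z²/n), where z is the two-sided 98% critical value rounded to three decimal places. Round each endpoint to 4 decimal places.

Here p̂ = 58/170 = 0.34118 and z = 2.326 (z² = 5.410276).
Denominator 1 + z²/n = 1 + 5.410276/170 = 1.031825.
Adjusted center: (0.34118 + z²/(2n))/1.031825 = 0.34608.
Radicand: p̂(1−p̂)/n + z²/(4n²) = 0.001322206 + 0.000046802 = 0.001369008.
Half-width = z·√(radicand)/denom = 2.326·0.037000/1.031825 = 0.08341.
Interval: 0.34608 ± 0.08341 → (0.2627, 0.4295).

(0.2627, 0.4295)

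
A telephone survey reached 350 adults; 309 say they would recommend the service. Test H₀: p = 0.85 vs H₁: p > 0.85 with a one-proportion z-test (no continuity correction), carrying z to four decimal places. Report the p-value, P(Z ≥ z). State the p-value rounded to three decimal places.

p-value = 0.043

The sample proportion is 309/350 = 0.88286.
Null standard error: √(0.85·0.15/350) = √0.000364286 = 0.019086.
z = (p̂ − p₀)/SE = (309/350 − 0.85)/0.019086 ≈ 1.7215.
p-value = P(Z ≥ z) with z = 1.7215 → 0.043.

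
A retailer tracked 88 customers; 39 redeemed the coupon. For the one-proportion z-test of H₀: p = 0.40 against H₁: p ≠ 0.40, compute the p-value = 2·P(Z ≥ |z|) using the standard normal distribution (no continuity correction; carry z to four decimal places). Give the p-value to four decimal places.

p̂ = 39/88 = 0.44318.
Under H₀, SE = √(p₀(1−p₀)/n) = √(0.40·0.60/88) = √0.002727273 = 0.052223.
Test statistic (full precision, shown to 4 dp): z = (39/88 − 0.40)/SE₀ ≈ 0.8269.
p-value = 2·P(Z ≥ |z|) with z = 0.8269 → 0.4083.

p-value = 0.4083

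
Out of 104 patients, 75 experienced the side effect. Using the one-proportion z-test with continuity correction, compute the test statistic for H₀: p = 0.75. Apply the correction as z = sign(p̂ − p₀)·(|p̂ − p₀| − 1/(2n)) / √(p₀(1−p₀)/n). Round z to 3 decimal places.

p̂ = 75/104 = 0.72115. p̂ − p₀ = -0.028846.
Continuity correction 1/(2n) = 1/208 = 0.004808.
Corrected numerator: |-0.028846| − 0.004808 = 0.024038.
Null standard error: √(0.75·0.25/104) = √0.001802885 = 0.042460.
z = −0.024038/0.042460 = -0.566.

z = -0.566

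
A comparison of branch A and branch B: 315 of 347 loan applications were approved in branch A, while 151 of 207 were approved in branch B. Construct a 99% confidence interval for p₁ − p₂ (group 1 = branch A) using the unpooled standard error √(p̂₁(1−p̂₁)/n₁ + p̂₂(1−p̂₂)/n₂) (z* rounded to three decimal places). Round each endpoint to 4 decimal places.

(0.0893, 0.2673)

p̂₁ = 315/347 = 0.90778, p̂₂ = 151/207 = 0.72947; p̂₁ − p̂₂ = 0.17831.
SE = √(0.000241253 + 0.000953353) = √0.001194606 = 0.034563.
The 99% critical value is z* = 2.576. Margin = 2.576·0.034563 = 0.08903.
So the interval runs from 0.0893 to 0.2673.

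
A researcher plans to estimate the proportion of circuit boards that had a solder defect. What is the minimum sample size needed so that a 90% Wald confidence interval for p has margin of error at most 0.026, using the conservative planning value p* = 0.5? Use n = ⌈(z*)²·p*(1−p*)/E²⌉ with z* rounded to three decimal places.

For 90% confidence, z* = 1.645.
p*(1−p*) = 0.2500.
(z*)²·p*(1−p*)/E² = 2.706025·0.2500/0.000676 = 1000.749.
⌈1000.749⌉ = 1001.

n = 1001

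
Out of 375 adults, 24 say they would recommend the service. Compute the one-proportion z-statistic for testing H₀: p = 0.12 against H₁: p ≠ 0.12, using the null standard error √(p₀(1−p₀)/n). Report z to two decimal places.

z = -3.34

Sample proportion p̂ = 24/375 = 0.06400.
SE₀ = √(0.12·0.88/375) = 0.016781.
z = (0.06400 − 0.12)/0.016781 = -0.05600/0.016781 = -3.34.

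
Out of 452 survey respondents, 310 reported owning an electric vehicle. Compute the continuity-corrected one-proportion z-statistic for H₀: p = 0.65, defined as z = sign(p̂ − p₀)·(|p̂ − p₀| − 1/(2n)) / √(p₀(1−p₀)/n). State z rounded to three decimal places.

With x = 310 successes in n = 452, p̂ = 0.68584. p̂ − p₀ = 0.035841.
Continuity correction 1/(2n) = 1/904 = 0.001106.
Corrected numerator: |0.035841| − 0.001106 = 0.034735.
Null standard error: √(0.65·0.35/452) = √0.000503319 = 0.022435.
z = +0.034735/0.022435 = 1.548.

z = 1.548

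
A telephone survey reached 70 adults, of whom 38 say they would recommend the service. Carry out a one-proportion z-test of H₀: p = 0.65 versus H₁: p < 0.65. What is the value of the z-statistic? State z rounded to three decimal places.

With x = 38 successes in n = 70, p̂ = 0.54286.
SE₀ = √(0.65·0.35/70) = 0.057009.
z = (0.54286 − 0.65)/0.057009 = -0.10714/0.057009 = -1.879.

z = -1.879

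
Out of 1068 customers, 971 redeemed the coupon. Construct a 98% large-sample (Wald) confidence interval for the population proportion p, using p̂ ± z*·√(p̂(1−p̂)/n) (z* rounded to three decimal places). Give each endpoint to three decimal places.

(0.889, 0.930)

With x = 971 successes in n = 1068, p̂ = 0.90918.
Standard error of p̂: √(0.082575/1068) = √0.000077317 = 0.008793.
For 98% confidence, z* = 2.326.
Margin = 2.326·0.008793 = 0.02045.
So the interval runs from 0.889 to 0.930.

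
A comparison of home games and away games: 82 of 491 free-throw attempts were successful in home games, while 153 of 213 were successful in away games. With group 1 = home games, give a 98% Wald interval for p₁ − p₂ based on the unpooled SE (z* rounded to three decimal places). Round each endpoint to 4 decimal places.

p̂₁ = 82/491 = 0.16701, p̂₂ = 153/213 = 0.71831; p̂₁ − p̂₂ = -0.55130.
SE = √(0.000283330 + 0.000949957) = √0.001233287 = 0.035118.
The 98% critical value is z* = 2.326. Margin = 2.326·0.035118 = 0.08168.
So the interval runs from -0.6330 to -0.4696.

(-0.6330, -0.4696)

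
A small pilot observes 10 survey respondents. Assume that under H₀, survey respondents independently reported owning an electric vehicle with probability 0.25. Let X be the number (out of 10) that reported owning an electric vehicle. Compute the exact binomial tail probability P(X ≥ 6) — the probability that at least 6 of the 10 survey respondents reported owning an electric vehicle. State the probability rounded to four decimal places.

X ~ Binomial(n=10, p=0.25).
P(X ≥ 6) = Σ_{j=6}^{10} C(10,j)·0.25^j·0.75^{10−j}.
= 0.016222 + 0.003090 + 0.000386 + 0.000029 + 0.000001 = 0.0197.

P = 0.0197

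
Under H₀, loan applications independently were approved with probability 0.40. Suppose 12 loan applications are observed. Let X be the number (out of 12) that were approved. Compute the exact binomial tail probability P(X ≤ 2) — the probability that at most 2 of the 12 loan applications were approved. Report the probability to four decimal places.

X ~ Binomial(n=12, p=0.40).
P(X ≤ 2) = C(12,0)·0.40^0·0.60^12 + C(12,1)·0.40^1·0.60^11 + C(12,2)·0.40^2·0.60^10.
= 0.002177 + 0.017414 + 0.063852 = 0.0834.

P = 0.0834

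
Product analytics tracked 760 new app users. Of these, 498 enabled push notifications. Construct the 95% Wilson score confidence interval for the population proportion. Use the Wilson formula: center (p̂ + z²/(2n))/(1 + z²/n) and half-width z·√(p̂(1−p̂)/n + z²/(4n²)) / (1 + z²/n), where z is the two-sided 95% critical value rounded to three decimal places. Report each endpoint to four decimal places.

(0.6208, 0.6882)

p̂ = 498/760 = 0.65526; z = 1.960, so z² = 3.841600.
1 + z²/n = 1.005055.
Adjusted center: (0.65526 + z²/(2n))/1.005055 = 0.65448.
Radicand: p̂(1−p̂)/n + z²/(4n²) = 0.000297228 + 0.000001663 = 0.000298891.
Half-width = 1.960·√0.000298891/1.005055 = 0.03371.
Interval: 0.65448 ± 0.03371 → (0.6208, 0.6882).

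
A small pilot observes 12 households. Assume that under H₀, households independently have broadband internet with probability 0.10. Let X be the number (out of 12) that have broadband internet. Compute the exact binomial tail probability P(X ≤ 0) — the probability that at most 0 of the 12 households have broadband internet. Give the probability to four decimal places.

P = 0.2824

X ~ Binomial(n=12, p=0.10).
P(X ≤ 0) = C(12,0)·0.10^0·0.90^12.
= 0.282430 = 0.2824.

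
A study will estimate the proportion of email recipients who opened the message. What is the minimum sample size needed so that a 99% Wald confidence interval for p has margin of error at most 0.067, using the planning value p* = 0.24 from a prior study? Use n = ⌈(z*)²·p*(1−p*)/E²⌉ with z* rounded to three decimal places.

z* = 2.576 at the 99% level.
p*(1−p*) = 0.1824.
(z*)²·p*(1−p*)/E² = 6.635776·0.1824/0.004489 = 269.629.
Rounding up, n = 270.

n = 270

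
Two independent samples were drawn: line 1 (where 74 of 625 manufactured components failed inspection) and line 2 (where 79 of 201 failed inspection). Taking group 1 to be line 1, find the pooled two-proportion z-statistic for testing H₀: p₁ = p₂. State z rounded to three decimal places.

Sample proportions: p̂₁ = 74/625 = 0.11840 and p̂₂ = 79/201 = 0.39303.
Pooling: p̂ = 153/826 = 0.18523.
SE = √[p̂(1−p̂)(1/n₁+1/n₂)] = √[0.18523·0.81477·(1/625+1/201)] ≈ 0.031501.
z = (p̂₁ − p̂₂)/SE = (0.11840 − 0.39303)/0.031501 = -0.27463/0.031501 = -8.718.

z = -8.718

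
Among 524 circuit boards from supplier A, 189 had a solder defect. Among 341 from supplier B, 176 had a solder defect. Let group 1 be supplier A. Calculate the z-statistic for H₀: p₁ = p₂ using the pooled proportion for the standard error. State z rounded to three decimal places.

Sample proportions: p̂₁ = 189/524 = 0.36069 and p̂₂ = 176/341 = 0.51613.
Pooling: p̂ = 365/865 = 0.42197.
SE = √[p̂(1−p̂)(1/n₁+1/n₂)] = √[0.42197·0.57803·(1/524+1/341)] ≈ 0.034362.
z = -0.15544/0.034362 = -4.524.

z = -4.524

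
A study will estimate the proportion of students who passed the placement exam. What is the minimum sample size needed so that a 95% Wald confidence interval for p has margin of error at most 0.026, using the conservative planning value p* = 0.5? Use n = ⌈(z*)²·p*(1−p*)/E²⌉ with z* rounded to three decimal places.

For 95% confidence, z* = 1.960.
p*(1−p*) = 0.2500.
Required n before rounding: 3.841600 × 0.2500 / 0.026² = 1420.710.
⌈1420.710⌉ = 1421.

n = 1421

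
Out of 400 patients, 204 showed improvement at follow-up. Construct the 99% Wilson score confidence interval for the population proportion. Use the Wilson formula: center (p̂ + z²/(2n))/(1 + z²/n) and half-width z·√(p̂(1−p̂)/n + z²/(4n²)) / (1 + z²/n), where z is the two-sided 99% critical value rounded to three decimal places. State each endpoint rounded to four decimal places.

p̂ = 204/400 = 0.51000; z = 2.576, so z² = 6.635776.
1 + z²/n = 1.016589.
Center = (0.51000 + 0.008295)/1.016589 = 0.50984.
Radicand: p̂(1−p̂)/n + z²/(4n²) = 0.000624750 + 0.000010368 = 0.000635118.
Half-width = 2.576·√0.000635118/1.016589 = 0.06386.
So the interval runs from 0.4460 to 0.5737.

(0.4460, 0.5737)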